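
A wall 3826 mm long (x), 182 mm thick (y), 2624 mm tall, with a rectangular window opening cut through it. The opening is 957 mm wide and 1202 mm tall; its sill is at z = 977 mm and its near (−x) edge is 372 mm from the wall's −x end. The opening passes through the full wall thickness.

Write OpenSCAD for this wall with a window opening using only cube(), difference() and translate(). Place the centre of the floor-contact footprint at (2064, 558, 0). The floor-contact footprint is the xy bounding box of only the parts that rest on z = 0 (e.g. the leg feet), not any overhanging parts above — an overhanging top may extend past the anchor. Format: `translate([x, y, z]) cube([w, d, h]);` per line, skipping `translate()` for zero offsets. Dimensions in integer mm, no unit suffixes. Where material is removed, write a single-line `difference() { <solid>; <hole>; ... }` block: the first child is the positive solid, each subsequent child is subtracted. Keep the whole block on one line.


difference() { translate([151, 467, 0]) cube([3826, 182, 2624]); translate([523, 467, 977]) cube([957, 182, 1202]); }


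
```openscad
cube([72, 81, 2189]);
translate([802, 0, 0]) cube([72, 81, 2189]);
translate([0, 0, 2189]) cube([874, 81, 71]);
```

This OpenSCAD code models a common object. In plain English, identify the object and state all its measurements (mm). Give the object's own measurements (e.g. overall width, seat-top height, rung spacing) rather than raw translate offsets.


A door frame. The clear opening is 730 mm wide and 2189 mm high. Two 72 mm wide jambs, 81 mm deep, stand either side of the opening from the floor to the top of the opening. A 71 mm thick head sits across the top of both jambs, spanning the full outside width of the frame.


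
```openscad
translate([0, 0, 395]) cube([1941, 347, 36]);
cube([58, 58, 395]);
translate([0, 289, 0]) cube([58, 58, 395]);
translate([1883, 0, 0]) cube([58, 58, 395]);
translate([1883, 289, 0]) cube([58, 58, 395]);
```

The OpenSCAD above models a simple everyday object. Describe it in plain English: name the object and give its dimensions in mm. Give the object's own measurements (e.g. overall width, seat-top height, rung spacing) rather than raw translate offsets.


A long wooden bench with a 1941 mm (x) × 347 mm (y) seat, 36 mm thick, its top surface 431 mm above the floor. Four 58 mm square legs at the seat corners, flush with the edges, run from z = 0 to the seat underside.


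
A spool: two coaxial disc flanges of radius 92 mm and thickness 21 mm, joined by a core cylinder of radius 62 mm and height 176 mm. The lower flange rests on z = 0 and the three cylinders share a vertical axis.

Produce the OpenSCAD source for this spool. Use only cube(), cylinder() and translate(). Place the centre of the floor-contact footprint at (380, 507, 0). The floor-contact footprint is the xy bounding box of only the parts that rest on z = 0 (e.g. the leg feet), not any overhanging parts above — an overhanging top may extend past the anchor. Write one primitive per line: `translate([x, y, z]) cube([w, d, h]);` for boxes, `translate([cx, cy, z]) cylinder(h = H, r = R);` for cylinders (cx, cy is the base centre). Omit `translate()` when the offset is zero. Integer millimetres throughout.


translate([380, 507, 0]) cylinder(h = 21, r = 92);
translate([380, 507, 21]) cylinder(h = 176, r = 62);
translate([380, 507, 197]) cylinder(h = 21, r = 92);


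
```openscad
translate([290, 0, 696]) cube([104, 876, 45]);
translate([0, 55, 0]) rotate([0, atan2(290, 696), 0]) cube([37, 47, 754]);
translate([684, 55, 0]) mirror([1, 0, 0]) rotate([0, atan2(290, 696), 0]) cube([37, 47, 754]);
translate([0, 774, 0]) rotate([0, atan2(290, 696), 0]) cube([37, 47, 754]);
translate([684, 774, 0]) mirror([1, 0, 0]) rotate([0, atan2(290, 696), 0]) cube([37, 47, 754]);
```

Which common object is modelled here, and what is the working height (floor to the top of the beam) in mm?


A sawhorse. The overall height is 741 mm.

A beam across two mirrored pairs of raked legs — a sawhorse. The beam's underside is at z = 696 (matching the legs' vertical rise in atan2(290, 696)) and the beam is 45 mm tall, so its top is at 696 + 45 = 741 mm. The raked legs top out at the beam's underside, so that is the highest point.


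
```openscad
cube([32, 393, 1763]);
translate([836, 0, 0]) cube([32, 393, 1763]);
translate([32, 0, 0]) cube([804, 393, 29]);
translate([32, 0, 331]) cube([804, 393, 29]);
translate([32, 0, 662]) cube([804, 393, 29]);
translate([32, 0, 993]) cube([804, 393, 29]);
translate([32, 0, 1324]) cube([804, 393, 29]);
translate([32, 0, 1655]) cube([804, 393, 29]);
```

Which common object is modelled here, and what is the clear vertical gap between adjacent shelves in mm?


A bookshelf. The clear shelf gap is 302 mm.

Two tall side panels with 6 horizontal boards between them — a bookshelf. The first two shelf undersides are at z = 0 and z = 331; with shelf thickness 29, the clear gap is 331 − 0 − 29 = 302 mm.


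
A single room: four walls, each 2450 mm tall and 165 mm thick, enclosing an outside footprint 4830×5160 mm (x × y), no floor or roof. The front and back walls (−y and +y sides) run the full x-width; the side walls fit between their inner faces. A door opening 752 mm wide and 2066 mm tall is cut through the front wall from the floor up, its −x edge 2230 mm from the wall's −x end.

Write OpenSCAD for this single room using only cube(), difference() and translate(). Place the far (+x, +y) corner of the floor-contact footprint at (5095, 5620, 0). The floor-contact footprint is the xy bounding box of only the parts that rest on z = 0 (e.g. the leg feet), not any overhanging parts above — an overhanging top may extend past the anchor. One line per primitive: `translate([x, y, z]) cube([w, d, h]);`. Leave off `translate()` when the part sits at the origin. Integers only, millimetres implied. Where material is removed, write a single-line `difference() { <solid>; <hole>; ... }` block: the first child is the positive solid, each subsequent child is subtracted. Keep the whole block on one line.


difference() { translate([265, 460, 0]) cube([4830, 165, 2450]); translate([2495, 460, 0]) cube([752, 165, 2066]); }
translate([265, 5455, 0]) cube([4830, 165, 2450]);
translate([265, 625, 0]) cube([165, 4830, 2450]);
translate([4930, 625, 0]) cube([165, 4830, 2450]);


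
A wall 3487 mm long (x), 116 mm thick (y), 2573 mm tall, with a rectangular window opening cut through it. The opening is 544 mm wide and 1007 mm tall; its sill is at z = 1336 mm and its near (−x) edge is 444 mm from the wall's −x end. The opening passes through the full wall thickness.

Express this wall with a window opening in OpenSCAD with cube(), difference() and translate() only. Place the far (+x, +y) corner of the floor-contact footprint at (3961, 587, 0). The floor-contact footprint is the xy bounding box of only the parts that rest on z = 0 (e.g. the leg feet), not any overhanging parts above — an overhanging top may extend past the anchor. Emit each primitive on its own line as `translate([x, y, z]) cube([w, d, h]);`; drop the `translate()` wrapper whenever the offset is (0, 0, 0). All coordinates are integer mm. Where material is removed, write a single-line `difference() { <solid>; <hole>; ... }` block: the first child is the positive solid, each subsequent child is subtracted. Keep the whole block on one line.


difference() { translate([474, 471, 0]) cube([3487, 116, 2573]); translate([918, 471, 1336]) cube([544, 116, 1007]); }


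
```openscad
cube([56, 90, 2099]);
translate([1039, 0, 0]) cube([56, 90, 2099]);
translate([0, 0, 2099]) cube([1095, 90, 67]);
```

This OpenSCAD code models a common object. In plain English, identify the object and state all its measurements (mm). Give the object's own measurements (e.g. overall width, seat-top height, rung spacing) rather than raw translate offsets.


A door frame. The clear opening is 983 mm wide and 2099 mm high. Two 56 mm wide jambs, 90 mm deep, stand either side of the opening from the floor to the top of the opening. A 67 mm thick head sits across the top of both jambs, spanning the full outside width of the frame.


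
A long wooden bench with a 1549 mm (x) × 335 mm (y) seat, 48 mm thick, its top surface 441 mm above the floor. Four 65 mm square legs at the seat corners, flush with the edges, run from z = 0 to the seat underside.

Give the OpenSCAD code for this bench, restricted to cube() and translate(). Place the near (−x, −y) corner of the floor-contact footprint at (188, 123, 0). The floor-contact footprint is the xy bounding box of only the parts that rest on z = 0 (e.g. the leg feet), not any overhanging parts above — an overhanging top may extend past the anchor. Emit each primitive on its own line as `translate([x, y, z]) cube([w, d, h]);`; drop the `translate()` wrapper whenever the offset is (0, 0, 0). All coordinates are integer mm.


// leg_h = 441 − 48 = 393
translate([188, 123, 393]) cube([1549, 335, 48]);
translate([188, 123, 0]) cube([65, 65, 393]);
translate([188, 393, 0]) cube([65, 65, 393]);
translate([1672, 123, 0]) cube([65, 65, 393]);
translate([1672, 393, 0]) cube([65, 65, 393]);


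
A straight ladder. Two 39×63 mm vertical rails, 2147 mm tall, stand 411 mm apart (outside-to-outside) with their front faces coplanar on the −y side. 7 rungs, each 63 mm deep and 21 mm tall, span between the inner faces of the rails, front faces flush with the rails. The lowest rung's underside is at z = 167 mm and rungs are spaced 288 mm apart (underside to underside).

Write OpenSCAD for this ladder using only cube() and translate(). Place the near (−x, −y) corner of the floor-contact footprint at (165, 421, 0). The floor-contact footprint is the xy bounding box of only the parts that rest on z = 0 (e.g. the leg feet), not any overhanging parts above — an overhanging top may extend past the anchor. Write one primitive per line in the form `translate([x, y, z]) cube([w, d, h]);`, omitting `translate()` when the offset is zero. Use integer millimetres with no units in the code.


// rung span = 411 - 2*39 = 333
// rung[k] z = 167 + k*288
translate([165, 421, 0]) cube([39, 63, 2147]);
translate([537, 421, 0]) cube([39, 63, 2147]);
translate([204, 421, 167]) cube([333, 63, 21]);
translate([204, 421, 455]) cube([333, 63, 21]);
translate([204, 421, 743]) cube([333, 63, 21]);
translate([204, 421, 1031]) cube([333, 63, 21]);
translate([204, 421, 1319]) cube([333, 63, 21]);
translate([204, 421, 1607]) cube([333, 63, 21]);
translate([204, 421, 1895]) cube([333, 63, 21]);


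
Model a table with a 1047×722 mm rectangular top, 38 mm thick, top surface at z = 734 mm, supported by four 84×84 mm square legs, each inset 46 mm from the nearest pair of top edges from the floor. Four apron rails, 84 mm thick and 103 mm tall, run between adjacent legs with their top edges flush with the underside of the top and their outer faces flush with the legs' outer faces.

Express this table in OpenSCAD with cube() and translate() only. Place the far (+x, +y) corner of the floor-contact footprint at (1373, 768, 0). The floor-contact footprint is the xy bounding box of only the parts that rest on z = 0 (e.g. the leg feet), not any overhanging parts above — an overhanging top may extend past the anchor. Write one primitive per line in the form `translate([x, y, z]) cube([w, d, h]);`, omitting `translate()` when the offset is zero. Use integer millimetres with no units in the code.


// leg_h = 734 - 38 = 696
// apron z = 696 - 103 = 593
translate([372, 92, 696]) cube([1047, 722, 38]);
translate([418, 138, 0]) cube([84, 84, 696]);
translate([1289, 138, 0]) cube([84, 84, 696]);
translate([418, 684, 0]) cube([84, 84, 696]);
translate([1289, 684, 0]) cube([84, 84, 696]);
translate([502, 138, 593]) cube([787, 84, 103]);
translate([502, 684, 593]) cube([787, 84, 103]);
translate([418, 222, 593]) cube([84, 462, 103]);
translate([1289, 222, 593]) cube([84, 462, 103]);


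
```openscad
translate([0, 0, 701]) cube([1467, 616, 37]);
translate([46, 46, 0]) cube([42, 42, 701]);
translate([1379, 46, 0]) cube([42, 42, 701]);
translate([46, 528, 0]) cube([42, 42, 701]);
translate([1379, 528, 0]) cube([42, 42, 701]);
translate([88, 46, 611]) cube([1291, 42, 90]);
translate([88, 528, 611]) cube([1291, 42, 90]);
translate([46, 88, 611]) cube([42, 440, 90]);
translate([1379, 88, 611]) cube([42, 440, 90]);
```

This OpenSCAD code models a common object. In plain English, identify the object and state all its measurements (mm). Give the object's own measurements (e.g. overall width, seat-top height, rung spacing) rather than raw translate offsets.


A rectangular dining table. The top is 1467×616×37 mm with its upper surface at z = 738 mm. It stands on four 42×42 mm square legs, each inset 46 mm from the nearest pair of top edges, running from the floor to the underside of the top. Four apron rails, 42 mm thick and 90 mm tall, run between adjacent legs with their top edges flush with the underside of the top and their outer faces flush with the legs' outer faces.


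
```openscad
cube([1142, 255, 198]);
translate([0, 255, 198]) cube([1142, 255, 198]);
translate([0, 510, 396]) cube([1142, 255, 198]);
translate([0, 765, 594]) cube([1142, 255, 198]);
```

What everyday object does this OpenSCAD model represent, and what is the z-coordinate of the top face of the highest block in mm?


A staircase. The total rise is 792 mm.

4 identical blocks, each offset up and back from the previous — a staircase. Each step is 198 mm tall and there are 4 of them, so the total rise is 4 × 198 = 792 mm.


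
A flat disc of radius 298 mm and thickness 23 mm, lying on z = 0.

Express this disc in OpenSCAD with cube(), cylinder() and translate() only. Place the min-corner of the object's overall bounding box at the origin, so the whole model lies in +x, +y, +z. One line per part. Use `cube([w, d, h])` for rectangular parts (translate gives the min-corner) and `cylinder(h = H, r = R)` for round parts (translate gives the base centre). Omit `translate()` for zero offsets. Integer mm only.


translate([298, 298, 0]) cylinder(h = 23, r = 298);


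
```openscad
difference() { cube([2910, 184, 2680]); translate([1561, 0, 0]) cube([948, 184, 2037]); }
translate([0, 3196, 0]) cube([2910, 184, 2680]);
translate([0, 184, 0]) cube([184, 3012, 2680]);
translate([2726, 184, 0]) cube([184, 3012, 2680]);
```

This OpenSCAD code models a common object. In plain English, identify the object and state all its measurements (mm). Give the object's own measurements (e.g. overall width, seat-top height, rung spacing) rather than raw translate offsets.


A single room: four walls, each 2680 mm tall and 184 mm thick, enclosing an outside footprint 2910×3380 mm (x × y), no floor or roof. The front and back walls (−y and +y sides) run the full x-width; the side walls fit between their inner faces. A door opening 948 mm wide and 2037 mm tall is cut through the front wall from the floor up, its −x edge 1561 mm from the wall's −x end.


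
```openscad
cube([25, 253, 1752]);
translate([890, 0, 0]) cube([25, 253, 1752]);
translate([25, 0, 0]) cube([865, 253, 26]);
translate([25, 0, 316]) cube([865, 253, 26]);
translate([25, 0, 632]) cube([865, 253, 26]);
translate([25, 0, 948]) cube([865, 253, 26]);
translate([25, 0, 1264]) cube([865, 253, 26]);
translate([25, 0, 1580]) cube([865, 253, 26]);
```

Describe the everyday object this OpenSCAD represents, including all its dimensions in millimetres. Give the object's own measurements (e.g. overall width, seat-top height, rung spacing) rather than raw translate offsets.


An open bookshelf. Two side panels, each 25 mm thick, 253 mm deep and 1752 mm tall, stand 915 mm apart (outside-to-outside). Between them sit 6 shelves, each 26 mm thick and 253 mm deep, spanning the full gap between the sides. The bottom shelf rests on the floor (its underside at z = 0) and the clear gap between one shelf's top and the next shelf's underside is 290 mm.


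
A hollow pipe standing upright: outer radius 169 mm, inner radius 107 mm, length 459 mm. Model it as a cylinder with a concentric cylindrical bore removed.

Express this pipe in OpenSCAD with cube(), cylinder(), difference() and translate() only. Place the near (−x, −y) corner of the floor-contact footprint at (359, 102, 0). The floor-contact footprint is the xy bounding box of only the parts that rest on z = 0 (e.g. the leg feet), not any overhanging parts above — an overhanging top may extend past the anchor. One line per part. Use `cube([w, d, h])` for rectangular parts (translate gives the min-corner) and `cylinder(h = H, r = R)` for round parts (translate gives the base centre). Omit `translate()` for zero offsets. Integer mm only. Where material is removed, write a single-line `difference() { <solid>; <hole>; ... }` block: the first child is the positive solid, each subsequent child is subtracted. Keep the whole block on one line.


difference() { translate([528, 271, 0]) cylinder(h = 459, r = 169); translate([528, 271, 0]) cylinder(h = 459, r = 107); }


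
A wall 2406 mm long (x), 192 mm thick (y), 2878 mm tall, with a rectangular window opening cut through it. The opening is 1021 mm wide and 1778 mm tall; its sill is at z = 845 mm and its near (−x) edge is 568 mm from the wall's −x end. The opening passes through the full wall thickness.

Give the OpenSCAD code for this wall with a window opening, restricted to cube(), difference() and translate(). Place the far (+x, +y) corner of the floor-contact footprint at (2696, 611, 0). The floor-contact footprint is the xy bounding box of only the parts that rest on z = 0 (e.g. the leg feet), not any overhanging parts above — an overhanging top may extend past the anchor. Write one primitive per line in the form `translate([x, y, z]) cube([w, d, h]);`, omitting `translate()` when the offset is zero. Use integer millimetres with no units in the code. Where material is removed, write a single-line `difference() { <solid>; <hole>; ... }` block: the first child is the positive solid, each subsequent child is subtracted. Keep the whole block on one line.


difference() { translate([290, 419, 0]) cube([2406, 192, 2878]); translate([858, 419, 845]) cube([1021, 192, 1778]); }


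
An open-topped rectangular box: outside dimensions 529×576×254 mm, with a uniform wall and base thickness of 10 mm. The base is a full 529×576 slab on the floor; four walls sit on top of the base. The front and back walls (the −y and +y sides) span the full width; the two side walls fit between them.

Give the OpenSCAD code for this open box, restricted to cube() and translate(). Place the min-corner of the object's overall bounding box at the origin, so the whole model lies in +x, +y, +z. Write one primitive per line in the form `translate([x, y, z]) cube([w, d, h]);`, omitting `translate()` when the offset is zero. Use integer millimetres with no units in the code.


cube([529, 576, 10]);
translate([0, 0, 10]) cube([529, 10, 244]);
translate([0, 566, 10]) cube([529, 10, 244]);
translate([0, 10, 10]) cube([10, 556, 244]);
translate([519, 10, 10]) cube([10, 556, 244]);


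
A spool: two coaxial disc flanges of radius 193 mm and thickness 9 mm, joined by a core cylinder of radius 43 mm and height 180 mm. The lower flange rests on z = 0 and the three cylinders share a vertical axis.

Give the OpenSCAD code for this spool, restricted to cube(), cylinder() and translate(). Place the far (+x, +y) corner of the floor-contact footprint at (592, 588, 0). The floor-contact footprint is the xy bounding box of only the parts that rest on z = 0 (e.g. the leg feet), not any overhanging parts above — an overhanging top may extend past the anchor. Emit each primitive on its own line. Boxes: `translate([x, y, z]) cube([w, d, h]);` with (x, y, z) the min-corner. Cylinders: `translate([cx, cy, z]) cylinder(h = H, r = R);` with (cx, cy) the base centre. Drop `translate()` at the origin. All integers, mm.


translate([399, 395, 0]) cylinder(h = 9, r = 193);
translate([399, 395, 9]) cylinder(h = 180, r = 43);
translate([399, 395, 189]) cylinder(h = 9, r = 193);


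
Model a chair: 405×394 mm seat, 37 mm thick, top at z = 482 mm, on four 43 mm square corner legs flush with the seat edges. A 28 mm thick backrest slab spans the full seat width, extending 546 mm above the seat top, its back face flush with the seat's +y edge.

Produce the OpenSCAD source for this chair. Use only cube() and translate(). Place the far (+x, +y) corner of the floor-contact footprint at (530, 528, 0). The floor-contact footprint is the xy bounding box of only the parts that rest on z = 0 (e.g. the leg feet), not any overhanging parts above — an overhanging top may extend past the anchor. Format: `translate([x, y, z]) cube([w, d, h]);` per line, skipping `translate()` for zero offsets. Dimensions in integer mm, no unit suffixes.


translate([125, 134, 445]) cube([405, 394, 37]);
translate([125, 134, 0]) cube([43, 43, 445]);
translate([487, 134, 0]) cube([43, 43, 445]);
translate([125, 485, 0]) cube([43, 43, 445]);
translate([487, 485, 0]) cube([43, 43, 445]);
translate([125, 500, 482]) cube([405, 28, 546]);


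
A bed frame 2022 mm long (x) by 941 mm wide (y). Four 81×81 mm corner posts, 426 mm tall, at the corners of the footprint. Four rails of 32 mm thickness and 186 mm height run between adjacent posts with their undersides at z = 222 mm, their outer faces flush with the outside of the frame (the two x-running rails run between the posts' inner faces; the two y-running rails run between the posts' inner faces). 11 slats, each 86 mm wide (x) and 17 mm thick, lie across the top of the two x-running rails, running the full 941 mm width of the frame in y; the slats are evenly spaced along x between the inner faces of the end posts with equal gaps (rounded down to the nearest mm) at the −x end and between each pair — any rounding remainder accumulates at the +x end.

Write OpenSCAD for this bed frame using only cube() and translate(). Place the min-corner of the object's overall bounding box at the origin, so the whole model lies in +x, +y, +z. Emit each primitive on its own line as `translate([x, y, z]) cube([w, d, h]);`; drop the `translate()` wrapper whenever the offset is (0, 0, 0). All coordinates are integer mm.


cube([81, 81, 426]);
translate([0, 860, 0]) cube([81, 81, 426]);
translate([1941, 0, 0]) cube([81, 81, 426]);
translate([1941, 860, 0]) cube([81, 81, 426]);
translate([81, 0, 222]) cube([1860, 32, 186]);
translate([81, 909, 222]) cube([1860, 32, 186]);
translate([0, 81, 222]) cube([32, 779, 186]);
translate([1990, 81, 222]) cube([32, 779, 186]);
translate([157, 0, 408]) cube([86, 941, 17]);
translate([319, 0, 408]) cube([86, 941, 17]);
translate([481, 0, 408]) cube([86, 941, 17]);
translate([643, 0, 408]) cube([86, 941, 17]);
translate([805, 0, 408]) cube([86, 941, 17]);
translate([967, 0, 408]) cube([86, 941, 17]);
translate([1129, 0, 408]) cube([86, 941, 17]);
translate([1291, 0, 408]) cube([86, 941, 17]);
translate([1453, 0, 408]) cube([86, 941, 17]);
translate([1615, 0, 408]) cube([86, 941, 17]);
translate([1777, 0, 408]) cube([86, 941, 17]);


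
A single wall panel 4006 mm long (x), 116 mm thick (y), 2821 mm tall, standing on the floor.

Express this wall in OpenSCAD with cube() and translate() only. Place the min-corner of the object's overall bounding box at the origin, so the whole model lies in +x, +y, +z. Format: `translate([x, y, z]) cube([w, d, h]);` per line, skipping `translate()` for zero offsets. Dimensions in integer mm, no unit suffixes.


cube([4006, 116, 2821]);


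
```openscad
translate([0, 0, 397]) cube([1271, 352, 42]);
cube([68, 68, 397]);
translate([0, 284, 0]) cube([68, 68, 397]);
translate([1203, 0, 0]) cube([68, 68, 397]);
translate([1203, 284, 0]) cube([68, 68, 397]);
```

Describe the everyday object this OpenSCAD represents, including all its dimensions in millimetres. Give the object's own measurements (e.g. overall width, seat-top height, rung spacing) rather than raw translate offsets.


A bench: a 1271×352 mm seat slab, 42 mm thick, top at z = 439 mm, on four 68×68 mm square legs flush with the seat corners and standing on z = 0.


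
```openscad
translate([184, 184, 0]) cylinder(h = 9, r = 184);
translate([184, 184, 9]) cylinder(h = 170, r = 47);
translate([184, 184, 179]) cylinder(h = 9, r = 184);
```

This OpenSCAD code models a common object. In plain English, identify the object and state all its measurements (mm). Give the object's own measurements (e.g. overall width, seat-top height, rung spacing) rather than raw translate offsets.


A spool: two coaxial disc flanges of radius 184 mm and thickness 9 mm, joined by a core cylinder of radius 47 mm and height 170 mm. The lower flange rests on z = 0 and the three cylinders share a vertical axis.


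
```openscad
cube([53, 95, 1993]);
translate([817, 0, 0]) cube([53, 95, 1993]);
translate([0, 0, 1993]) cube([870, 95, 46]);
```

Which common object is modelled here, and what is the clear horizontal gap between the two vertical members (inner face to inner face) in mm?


A door frame. The clear opening width is 764 mm.

Two 1993 mm tall posts with a header on top — a door frame. The left jamb is 53 mm wide at x = 0; the right jamb starts at x = 817. The clear opening is 817 − 53 = 764 mm.


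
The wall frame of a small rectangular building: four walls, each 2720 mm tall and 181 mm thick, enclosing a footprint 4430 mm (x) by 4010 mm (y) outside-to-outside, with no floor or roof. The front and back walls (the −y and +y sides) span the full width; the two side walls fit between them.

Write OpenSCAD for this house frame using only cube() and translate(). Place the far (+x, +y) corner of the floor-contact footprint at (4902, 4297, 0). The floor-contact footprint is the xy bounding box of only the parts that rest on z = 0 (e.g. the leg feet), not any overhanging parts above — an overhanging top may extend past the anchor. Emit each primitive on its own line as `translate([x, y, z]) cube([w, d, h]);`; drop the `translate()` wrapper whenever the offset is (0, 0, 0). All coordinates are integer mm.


translate([472, 287, 0]) cube([4430, 181, 2720]);
translate([472, 4116, 0]) cube([4430, 181, 2720]);
translate([472, 468, 0]) cube([181, 3648, 2720]);
translate([4721, 468, 0]) cube([181, 3648, 2720]);


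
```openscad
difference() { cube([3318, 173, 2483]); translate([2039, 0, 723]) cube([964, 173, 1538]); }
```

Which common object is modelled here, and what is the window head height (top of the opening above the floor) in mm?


A wall with a window opening. The window head height is 2261 mm.

A wall with a rectangular opening subtracted — a window. Sill at z = 723, opening 1538 mm tall, so the head is at 723 + 1538 = 2261 mm.


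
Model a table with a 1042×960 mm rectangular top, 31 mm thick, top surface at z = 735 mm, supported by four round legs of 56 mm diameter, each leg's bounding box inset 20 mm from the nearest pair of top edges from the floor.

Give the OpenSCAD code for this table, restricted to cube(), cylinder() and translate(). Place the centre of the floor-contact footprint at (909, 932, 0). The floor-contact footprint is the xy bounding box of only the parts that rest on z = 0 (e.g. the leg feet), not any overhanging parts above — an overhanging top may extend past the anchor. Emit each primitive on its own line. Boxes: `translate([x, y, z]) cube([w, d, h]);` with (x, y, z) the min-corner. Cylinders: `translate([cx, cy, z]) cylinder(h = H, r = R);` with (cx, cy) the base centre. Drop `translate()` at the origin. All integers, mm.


translate([388, 452, 704]) cube([1042, 960, 31]);
translate([436, 500, 0]) cylinder(h = 704, r = 28);
translate([1382, 500, 0]) cylinder(h = 704, r = 28);
translate([436, 1364, 0]) cylinder(h = 704, r = 28);
translate([1382, 1364, 0]) cylinder(h = 704, r = 28);


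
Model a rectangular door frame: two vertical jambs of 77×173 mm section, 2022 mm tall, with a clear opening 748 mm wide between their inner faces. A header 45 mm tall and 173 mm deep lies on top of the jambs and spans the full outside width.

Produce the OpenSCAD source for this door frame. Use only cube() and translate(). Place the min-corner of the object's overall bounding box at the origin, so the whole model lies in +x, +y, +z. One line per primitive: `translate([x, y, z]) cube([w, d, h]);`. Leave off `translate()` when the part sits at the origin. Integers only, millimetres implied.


cube([77, 173, 2022]);
translate([825, 0, 0]) cube([77, 173, 2022]);
translate([0, 0, 2022]) cube([902, 173, 45]);


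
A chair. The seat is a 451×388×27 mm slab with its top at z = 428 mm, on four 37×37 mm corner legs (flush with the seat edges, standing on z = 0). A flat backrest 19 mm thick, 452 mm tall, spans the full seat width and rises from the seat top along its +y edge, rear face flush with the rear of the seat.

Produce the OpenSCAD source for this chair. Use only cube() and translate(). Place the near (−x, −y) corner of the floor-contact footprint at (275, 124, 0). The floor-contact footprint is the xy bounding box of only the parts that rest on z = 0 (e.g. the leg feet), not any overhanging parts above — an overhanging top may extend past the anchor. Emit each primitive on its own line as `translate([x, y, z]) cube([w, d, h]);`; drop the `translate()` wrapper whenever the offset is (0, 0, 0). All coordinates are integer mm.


translate([275, 124, 401]) cube([451, 388, 27]);
translate([275, 124, 0]) cube([37, 37, 401]);
translate([689, 124, 0]) cube([37, 37, 401]);
translate([275, 475, 0]) cube([37, 37, 401]);
translate([689, 475, 0]) cube([37, 37, 401]);
translate([275, 493, 428]) cube([451, 19, 452]);


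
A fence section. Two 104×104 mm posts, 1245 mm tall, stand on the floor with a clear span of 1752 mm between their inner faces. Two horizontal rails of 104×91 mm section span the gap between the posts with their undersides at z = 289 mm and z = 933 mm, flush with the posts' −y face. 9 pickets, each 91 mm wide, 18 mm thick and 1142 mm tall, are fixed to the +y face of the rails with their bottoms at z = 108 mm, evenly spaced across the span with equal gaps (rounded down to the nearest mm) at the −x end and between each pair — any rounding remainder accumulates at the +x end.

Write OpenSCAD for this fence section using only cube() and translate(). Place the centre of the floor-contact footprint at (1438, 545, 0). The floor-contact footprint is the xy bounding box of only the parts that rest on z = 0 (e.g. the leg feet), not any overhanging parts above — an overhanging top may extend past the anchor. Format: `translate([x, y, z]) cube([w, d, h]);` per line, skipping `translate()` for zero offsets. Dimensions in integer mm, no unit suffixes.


translate([458, 493, 0]) cube([104, 104, 1245]);
translate([2314, 493, 0]) cube([104, 104, 1245]);
translate([562, 493, 289]) cube([1752, 104, 91]);
translate([562, 493, 933]) cube([1752, 104, 91]);
translate([655, 597, 108]) cube([91, 18, 1142]);
translate([839, 597, 108]) cube([91, 18, 1142]);
translate([1023, 597, 108]) cube([91, 18, 1142]);
translate([1207, 597, 108]) cube([91, 18, 1142]);
translate([1391, 597, 108]) cube([91, 18, 1142]);
translate([1575, 597, 108]) cube([91, 18, 1142]);
translate([1759, 597, 108]) cube([91, 18, 1142]);
translate([1943, 597, 108]) cube([91, 18, 1142]);
translate([2127, 597, 108]) cube([91, 18, 1142]);


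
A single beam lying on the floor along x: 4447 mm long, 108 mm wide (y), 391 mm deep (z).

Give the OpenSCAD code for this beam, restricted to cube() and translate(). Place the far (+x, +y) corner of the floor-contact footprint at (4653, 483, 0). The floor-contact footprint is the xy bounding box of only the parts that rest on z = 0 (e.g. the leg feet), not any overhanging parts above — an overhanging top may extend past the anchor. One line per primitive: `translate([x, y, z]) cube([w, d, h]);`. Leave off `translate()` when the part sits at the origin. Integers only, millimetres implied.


translate([206, 375, 0]) cube([4447, 108, 391]);


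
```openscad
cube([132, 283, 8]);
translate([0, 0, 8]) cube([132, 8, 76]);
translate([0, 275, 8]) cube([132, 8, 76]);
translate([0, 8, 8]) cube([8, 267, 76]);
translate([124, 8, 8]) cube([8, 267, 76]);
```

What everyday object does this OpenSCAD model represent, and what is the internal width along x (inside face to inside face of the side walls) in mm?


An open box. The internal width is 116 mm.

A 132×283 base slab with four walls standing on it — an open box. The base is 132 mm wide and the walls are 8 mm thick, so the internal width is 132 − 2 × 8 = 116 mm.


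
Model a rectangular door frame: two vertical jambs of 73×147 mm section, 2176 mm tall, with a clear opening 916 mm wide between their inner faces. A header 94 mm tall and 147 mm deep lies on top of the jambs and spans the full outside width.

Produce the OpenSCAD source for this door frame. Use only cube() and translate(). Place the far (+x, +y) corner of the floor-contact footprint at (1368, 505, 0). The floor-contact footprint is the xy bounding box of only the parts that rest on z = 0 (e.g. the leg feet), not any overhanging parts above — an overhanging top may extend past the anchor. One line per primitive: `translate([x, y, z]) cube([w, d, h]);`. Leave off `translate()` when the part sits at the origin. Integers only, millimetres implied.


translate([306, 358, 0]) cube([73, 147, 2176]);
translate([1295, 358, 0]) cube([73, 147, 2176]);
translate([306, 358, 2176]) cube([1062, 147, 94]);


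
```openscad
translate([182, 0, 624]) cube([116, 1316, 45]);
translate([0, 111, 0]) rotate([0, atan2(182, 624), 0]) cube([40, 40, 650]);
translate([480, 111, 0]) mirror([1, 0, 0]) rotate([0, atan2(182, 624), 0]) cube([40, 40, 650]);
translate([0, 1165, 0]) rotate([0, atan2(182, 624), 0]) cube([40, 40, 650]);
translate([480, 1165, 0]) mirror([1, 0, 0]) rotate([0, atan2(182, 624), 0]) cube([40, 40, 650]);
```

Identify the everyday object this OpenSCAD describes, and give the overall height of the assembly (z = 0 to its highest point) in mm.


A sawhorse. The overall height is 669 mm.

A beam across two mirrored pairs of raked legs — a sawhorse. The beam's underside is at z = 624 (matching the legs' vertical rise in atan2(182, 624)) and the beam is 45 mm tall, so its top is at 624 + 45 = 669 mm. The raked legs top out at the beam's underside, so that is the highest point.


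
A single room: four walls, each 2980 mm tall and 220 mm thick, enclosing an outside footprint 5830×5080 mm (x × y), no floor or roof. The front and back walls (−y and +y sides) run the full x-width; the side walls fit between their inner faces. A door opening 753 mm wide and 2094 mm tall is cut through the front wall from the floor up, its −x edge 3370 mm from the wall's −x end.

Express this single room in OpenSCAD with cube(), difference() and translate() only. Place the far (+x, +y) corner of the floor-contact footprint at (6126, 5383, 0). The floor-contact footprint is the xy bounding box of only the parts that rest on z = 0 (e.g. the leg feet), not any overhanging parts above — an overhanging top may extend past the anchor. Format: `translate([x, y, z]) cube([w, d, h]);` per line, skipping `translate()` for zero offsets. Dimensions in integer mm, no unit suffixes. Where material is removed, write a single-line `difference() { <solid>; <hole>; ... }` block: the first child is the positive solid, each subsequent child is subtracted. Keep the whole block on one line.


difference() { translate([296, 303, 0]) cube([5830, 220, 2980]); translate([3666, 303, 0]) cube([753, 220, 2094]); }
translate([296, 5163, 0]) cube([5830, 220, 2980]);
translate([296, 523, 0]) cube([220, 4640, 2980]);
translate([5906, 523, 0]) cube([220, 4640, 2980]);


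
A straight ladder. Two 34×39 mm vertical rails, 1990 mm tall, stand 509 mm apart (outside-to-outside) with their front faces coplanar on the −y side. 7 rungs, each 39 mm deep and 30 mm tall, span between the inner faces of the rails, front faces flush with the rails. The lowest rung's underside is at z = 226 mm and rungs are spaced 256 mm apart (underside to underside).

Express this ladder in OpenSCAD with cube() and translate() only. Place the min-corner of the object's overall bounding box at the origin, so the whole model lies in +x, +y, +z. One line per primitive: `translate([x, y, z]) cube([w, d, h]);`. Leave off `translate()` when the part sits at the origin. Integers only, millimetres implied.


cube([34, 39, 1990]);
translate([475, 0, 0]) cube([34, 39, 1990]);
translate([34, 0, 226]) cube([441, 39, 30]);
translate([34, 0, 482]) cube([441, 39, 30]);
translate([34, 0, 738]) cube([441, 39, 30]);
translate([34, 0, 994]) cube([441, 39, 30]);
translate([34, 0, 1250]) cube([441, 39, 30]);
translate([34, 0, 1506]) cube([441, 39, 30]);
translate([34, 0, 1762]) cube([441, 39, 30]);


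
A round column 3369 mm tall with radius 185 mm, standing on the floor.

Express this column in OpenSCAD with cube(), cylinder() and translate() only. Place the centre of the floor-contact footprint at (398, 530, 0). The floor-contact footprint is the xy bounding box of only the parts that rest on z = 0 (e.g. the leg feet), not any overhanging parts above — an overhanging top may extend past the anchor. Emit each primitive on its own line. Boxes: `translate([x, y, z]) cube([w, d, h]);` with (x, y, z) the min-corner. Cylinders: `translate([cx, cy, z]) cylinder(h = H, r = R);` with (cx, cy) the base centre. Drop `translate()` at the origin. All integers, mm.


translate([398, 530, 0]) cylinder(h = 3369, r = 185);


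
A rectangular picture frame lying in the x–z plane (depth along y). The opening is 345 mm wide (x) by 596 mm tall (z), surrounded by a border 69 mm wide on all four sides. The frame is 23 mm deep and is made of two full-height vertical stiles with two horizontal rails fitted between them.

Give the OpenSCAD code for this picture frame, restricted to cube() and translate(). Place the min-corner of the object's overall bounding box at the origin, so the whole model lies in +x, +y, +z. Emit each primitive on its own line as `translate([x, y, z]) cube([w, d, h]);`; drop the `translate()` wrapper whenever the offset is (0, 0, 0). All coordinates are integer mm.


cube([69, 23, 734]);
translate([414, 0, 0]) cube([69, 23, 734]);
translate([69, 0, 0]) cube([345, 23, 69]);
translate([69, 0, 665]) cube([345, 23, 69]);


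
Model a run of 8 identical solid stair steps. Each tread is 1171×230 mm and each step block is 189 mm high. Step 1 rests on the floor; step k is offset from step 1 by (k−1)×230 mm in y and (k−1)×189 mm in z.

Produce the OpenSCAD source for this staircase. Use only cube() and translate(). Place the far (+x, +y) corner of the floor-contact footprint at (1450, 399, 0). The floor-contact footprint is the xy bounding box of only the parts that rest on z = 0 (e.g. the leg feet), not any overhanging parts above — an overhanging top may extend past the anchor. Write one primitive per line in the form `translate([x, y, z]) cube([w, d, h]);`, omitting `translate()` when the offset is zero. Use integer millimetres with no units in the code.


translate([279, 169, 0]) cube([1171, 230, 189]);
translate([279, 399, 189]) cube([1171, 230, 189]);
translate([279, 629, 378]) cube([1171, 230, 189]);
translate([279, 859, 567]) cube([1171, 230, 189]);
translate([279, 1089, 756]) cube([1171, 230, 189]);
translate([279, 1319, 945]) cube([1171, 230, 189]);
translate([279, 1549, 1134]) cube([1171, 230, 189]);
translate([279, 1779, 1323]) cube([1171, 230, 189]);


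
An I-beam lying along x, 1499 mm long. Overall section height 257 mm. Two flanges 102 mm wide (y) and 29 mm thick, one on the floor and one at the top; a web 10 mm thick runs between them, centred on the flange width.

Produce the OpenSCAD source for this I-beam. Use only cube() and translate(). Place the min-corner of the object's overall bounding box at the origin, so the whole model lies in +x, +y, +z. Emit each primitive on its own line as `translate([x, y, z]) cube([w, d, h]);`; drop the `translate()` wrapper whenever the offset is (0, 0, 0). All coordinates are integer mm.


cube([1499, 102, 29]);
translate([0, 46, 29]) cube([1499, 10, 199]);
translate([0, 0, 228]) cube([1499, 102, 29]);
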